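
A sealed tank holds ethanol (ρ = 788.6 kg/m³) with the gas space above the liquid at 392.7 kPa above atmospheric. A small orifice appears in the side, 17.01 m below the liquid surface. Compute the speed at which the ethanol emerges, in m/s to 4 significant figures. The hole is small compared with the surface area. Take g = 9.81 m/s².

v ≈ 36.46 m/s

Take point 1 at the surface (v₁ ≈ 0) and point 2 at the hole (at atmospheric pressure). Bernoulli: P₁ + ρg h = P_atm + ½ρv₂².
With P₁ − P_atm = 392700 Pa, v₂ = √(2gh + 2ΔP/ρ) = √(2·9.81·17.01 + 2·392700/788.6) = 36.46 m/s.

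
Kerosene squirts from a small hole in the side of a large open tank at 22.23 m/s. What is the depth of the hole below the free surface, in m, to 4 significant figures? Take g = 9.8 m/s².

Torricelli: v = √(2gh), so h = v²/(2g).
h = 22.23²/(2·9.8) = 494.2/19.60 = 25.21 m.

25.21 m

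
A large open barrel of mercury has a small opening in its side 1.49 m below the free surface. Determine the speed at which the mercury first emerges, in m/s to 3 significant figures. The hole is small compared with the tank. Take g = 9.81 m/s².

Bernoulli from surface to hole (P equal, v_surface ≈ 0): v = √(2gh) = √(2×9.81×1.49) = 5.41 m/s.

5.41 m/s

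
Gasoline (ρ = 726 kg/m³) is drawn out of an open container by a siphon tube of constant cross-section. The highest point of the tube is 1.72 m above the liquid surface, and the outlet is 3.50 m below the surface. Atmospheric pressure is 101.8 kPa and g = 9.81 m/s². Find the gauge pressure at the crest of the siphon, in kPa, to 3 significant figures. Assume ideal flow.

P_gauge = -37.2 kPa

Bernoulli surface→outlet gives ½v² = g·h_out, so v = √(2·9.81·3.50) = 8.29 m/s.
Continuity keeps v the same throughout the tube; from surface to crest, P_atm + 0 = P_top + ½ρv² + ρg·h_top.
P_top = 101800 − ½·726·8.29² − 726·9.81·1.72 = 64600 Pa. So P_gauge = P_top − P_atm = -37200 Pa.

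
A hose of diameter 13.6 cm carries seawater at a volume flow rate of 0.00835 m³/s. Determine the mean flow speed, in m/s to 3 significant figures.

v = 0.575 m/s

Q = 0.00835 m³/s = 0.00835 m³/s.
v = Q/A = 0.00835 / 0.0145 = 0.575 m/s.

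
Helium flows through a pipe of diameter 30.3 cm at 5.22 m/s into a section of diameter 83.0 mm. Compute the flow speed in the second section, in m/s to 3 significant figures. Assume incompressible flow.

69.6 m/s

The volume flow rate is constant, so v₂ = (A₁/A₂)v₁ = (721/54.1)·5.22 = 69.6 m/s.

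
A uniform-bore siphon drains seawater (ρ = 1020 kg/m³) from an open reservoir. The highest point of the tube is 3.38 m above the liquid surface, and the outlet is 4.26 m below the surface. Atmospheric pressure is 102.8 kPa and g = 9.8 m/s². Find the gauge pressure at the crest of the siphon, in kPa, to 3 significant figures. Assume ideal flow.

The outlet speed comes from Torricelli: v = √(2g·4.26) = 9.14 m/s.
The bore is uniform, so the speed at the crest is the same v. Bernoulli surface→crest: P_atm = P_top + ½ρv² + ρg·h_top.
P_top = 102800 − ½·1020·9.14² − 1020·9.8·3.38 = 26400 Pa. So P_gauge = P_top − P_atm = -76400 Pa.

P_gauge = -76.4 kPa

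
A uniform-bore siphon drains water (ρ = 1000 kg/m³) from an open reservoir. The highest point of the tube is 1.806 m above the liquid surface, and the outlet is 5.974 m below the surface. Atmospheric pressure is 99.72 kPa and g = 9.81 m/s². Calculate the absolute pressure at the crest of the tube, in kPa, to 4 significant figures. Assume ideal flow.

Bernoulli surface→outlet gives ½v² = g·h_out, so v = √(2·9.81·5.974) = 10.83 m/s.
The bore is uniform, so the speed at the crest is the same v. Bernoulli surface→crest: P_atm = P_top + ½ρv² + ρg·h_top.
P_top = 99720 − ½·1000·10.83² − 1000·9.81·1.806 = 23400 Pa.

P_top = 23.40 kPa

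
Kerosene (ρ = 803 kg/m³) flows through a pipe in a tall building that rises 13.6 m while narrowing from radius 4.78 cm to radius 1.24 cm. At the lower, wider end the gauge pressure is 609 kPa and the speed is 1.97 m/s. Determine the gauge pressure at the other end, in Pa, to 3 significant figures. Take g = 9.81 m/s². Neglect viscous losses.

P₂ ≈ 159000 Pa

Mass conservation (A₁v₁ = A₂v₂) gives v₂ = 1.97 × 71.8/4.83 = 29.3 m/s.
Energy conservation along the streamline gives P₂ = P₁ − ½ρ(v₂² − v₁²) − ρg(h₂ − h₁).
P₂ = 609000 + ½·803·(1.97² − 29.3²) − 803·9.81·(+13.6) = 609000 + (-343000) − (107000) = 159000 Pa.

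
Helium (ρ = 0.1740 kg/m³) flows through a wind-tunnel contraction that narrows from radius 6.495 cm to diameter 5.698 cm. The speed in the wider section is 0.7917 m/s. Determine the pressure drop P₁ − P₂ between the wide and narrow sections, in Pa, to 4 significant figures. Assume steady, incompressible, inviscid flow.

ΔP ≈ 1.418 Pa

The volume flow rate is constant, so v₂ = (A₁/A₂)v₁ = (132.5/25.50)·0.7917 = 4.115 m/s.
Along the horizontal streamline, P + ½ρv² is constant.
P₁ − P₂ = ½·0.1740·(4.115² − 0.7917²) = ½·0.1740·16.30 = 1.418 Pa.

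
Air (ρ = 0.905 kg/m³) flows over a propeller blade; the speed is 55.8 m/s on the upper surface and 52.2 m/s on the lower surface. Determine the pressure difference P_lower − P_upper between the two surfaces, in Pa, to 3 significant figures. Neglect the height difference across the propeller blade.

Bernoulli (same height): P_lower − P_upper = ½ρ(v_upper² − v_lower²).
ΔP = ½·0.905·(55.8² − 52.2²) = 176 Pa.

ΔP = 176 Pa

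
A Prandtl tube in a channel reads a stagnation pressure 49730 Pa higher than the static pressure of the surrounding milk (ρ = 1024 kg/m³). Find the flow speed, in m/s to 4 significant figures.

The dynamic pressure equals the rise in static pressure at the stagnation point: ΔP = ½ρv².
v = √(2ΔP/ρ) = √(2·49730/1024) = 9.855 m/s.

v ≈ 9.855 m/s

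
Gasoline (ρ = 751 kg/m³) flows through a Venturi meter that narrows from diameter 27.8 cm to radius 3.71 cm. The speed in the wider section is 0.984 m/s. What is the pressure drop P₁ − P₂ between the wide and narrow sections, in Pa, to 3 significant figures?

ΔP ≈ 71300 Pa

The volume flow rate is constant, so v₂ = (A₁/A₂)v₁ = (607/43.2)·0.984 = 13.8 m/s.
With no height change, Bernoulli's equation is P₁ + ½ρv₁² = P₂ + ½ρv₂².
P₁ − P₂ = ½·751·(13.8² − 0.984²) = ½·751·190 = 71300 Pa.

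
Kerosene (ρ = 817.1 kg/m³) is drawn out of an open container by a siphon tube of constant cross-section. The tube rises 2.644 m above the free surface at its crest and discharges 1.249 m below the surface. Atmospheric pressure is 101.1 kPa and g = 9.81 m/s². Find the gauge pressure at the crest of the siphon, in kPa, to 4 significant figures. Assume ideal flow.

P_gauge ≈ -31.21 kPa

Bernoulli surface→outlet gives ½v² = g·h_out, so v = √(2·9.81·1.249) = 4.950 m/s.
With constant cross-section the crest speed equals v; applying Bernoulli from the surface up to the crest, P_top = P_atm − ½ρv² − ρg·h_top.
P_top = 101100 − ½·817.1·4.950² − 817.1·9.81·2.644 = 69890 Pa. So P_gauge = P_top − P_atm = -31210 Pa.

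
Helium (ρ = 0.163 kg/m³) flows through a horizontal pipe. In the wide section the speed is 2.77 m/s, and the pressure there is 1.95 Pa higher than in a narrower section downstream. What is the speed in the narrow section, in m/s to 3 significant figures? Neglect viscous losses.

v₂ ≈ 5.62 m/s

Along the level pipe P + ½ρv² is conserved, hence v₂² = v₁² + 2(P₁ − P₂)/ρ.
v₂ = √(2.77² + 2·1.95/0.163) = √(7.67 + 23.9) = 5.62 m/s.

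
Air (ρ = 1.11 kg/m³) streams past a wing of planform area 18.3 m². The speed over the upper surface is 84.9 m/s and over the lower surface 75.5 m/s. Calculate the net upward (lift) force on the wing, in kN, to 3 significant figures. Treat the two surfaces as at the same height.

F ≈ 15.3 kN

From P + ½ρv² = const at equal height, P_low − P_up = ½ρ(v_up² − v_low²).
ΔP = ½·1.11·(84.9² − 75.5²) = 837 Pa.
Lift = ΔP · A = 837 × 18.3 = 15300 N.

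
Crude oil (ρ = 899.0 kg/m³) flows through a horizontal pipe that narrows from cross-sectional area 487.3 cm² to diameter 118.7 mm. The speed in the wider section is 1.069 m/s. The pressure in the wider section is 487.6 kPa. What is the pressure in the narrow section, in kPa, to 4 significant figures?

P₂ ≈ 478.2 kPa

Mass conservation (A₁v₁ = A₂v₂) gives v₂ = 1.069 × 487.3/110.7 = 4.707 m/s.
The pipe is horizontal, so Bernoulli reduces to P₁ + ½ρv₁² = P₂ + ½ρv₂².
P₂ = P₁ − ½ρ(v₂² − v₁²) = 487600 − ½·899.0·(4.707² − 1.069²) = 487600 − 9447 = 478200 Pa.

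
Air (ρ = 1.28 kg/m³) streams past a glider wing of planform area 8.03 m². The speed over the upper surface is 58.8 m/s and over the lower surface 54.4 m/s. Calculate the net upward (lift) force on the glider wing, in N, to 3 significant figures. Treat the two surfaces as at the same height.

F ≈ 2560 N

From P + ½ρv² = const at equal height, P_low − P_up = ½ρ(v_up² − v_low²).
ΔP = ½·1.28·(58.8² − 54.4²) = 319 Pa.
Lift = ΔP · A = 319 × 8.03 = 2560 N.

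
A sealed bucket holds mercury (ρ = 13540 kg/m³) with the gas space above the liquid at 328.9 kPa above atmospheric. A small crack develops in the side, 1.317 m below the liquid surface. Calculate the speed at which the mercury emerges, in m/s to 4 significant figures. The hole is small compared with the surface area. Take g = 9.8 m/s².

v = 8.625 m/s

Take point 1 at the surface (v₁ ≈ 0) and point 2 at the hole (at atmospheric pressure). Bernoulli: P₁ + ρg h = P_atm + ½ρv₂².
With P₁ − P_atm = 328900 Pa, v₂ = √(2gh + 2ΔP/ρ) = √(2·9.8·1.317 + 2·328900/13540) = 8.625 m/s.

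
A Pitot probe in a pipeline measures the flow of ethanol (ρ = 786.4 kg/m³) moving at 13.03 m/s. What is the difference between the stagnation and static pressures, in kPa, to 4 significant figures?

ΔP ≈ 66.76 kPa

Bernoulli between the free stream and the stagnation point: ½ρv² = P_stag − P_static.
ΔP = ½·786.4·13.03² = 66760 Pa.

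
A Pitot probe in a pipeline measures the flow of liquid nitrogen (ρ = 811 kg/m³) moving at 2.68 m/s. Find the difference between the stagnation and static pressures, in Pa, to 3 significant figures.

ΔP ≈ 2910 Pa

At the stagnation point the flow is brought to rest, so Bernoulli gives P_stag − P_static = ½ρv².
ΔP = ½·811·2.68² = 2910 Pa.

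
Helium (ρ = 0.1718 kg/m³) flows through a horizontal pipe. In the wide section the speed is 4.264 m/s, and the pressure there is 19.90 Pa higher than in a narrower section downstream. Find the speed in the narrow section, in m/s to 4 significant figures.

v₂ ≈ 15.81 m/s

With h₁ = h₂, rearranging Bernoulli gives v₂ = √(v₁² + 2ΔP/ρ).
v₂ = √(4.264² + 2·19.90/0.1718) = √(18.18 + 231.7) = 15.81 m/s.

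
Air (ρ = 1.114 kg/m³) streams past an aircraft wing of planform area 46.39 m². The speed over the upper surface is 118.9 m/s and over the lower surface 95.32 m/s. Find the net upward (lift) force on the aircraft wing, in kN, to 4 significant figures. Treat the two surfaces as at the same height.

With equal heights on the two surfaces, Bernoulli gives P_lower − P_upper = ½ρ(v_upper² − v_lower²).
ΔP = ½·1.114·(118.9² − 95.32²) = 2814 Pa.
Lift = ΔP · A = 2814 × 46.39 = 130500 N.

130.5 kN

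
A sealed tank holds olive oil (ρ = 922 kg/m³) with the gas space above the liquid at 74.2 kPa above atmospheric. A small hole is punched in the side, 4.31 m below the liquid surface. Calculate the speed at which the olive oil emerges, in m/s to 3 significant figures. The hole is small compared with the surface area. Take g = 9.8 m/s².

Take point 1 at the surface (v₁ ≈ 0) and point 2 at the hole (at atmospheric pressure). Bernoulli: P₁ + ρg h = P_atm + ½ρv₂².
With P₁ − P_atm = 74200 Pa, v₂ = √(2gh + 2ΔP/ρ) = √(2·9.8·4.31 + 2·74200/922) = 15.7 m/s.

v ≈ 15.7 m/s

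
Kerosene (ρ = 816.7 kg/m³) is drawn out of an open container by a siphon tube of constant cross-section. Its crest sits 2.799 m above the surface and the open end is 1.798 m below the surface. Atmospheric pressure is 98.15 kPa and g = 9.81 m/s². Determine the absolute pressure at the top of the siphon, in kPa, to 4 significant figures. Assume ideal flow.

The outlet speed comes from Torricelli: v = √(2g·1.798) = 5.939 m/s.
With constant cross-section the crest speed equals v; applying Bernoulli from the surface up to the crest, P_top = P_atm − ½ρv² − ρg·h_top.
P_top = 98150 − ½·816.7·5.939² − 816.7·9.81·2.799 = 61320 Pa.

61.32 kPa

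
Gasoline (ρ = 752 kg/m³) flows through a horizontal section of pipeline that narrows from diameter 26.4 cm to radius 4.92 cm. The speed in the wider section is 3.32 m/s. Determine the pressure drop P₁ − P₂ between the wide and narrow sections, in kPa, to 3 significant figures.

By continuity, v₂ = v₁·A₁/A₂ = 3.32·(547/76.0) = 23.9 m/s.
Bernoulli (h₁ = h₂): P₁ − P₂ = ½ρ(v₂² − v₁²).
P₁ − P₂ = ½·752·(23.9² − 3.32²) = ½·752·560 = 211000 Pa.

ΔP ≈ 211 kPa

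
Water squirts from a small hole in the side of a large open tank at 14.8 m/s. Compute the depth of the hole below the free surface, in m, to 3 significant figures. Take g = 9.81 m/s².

11.2 m

Torricelli: v = √(2gh), so h = v²/(2g).
h = 14.8²/(2·9.81) = 219/19.62 = 11.2 m.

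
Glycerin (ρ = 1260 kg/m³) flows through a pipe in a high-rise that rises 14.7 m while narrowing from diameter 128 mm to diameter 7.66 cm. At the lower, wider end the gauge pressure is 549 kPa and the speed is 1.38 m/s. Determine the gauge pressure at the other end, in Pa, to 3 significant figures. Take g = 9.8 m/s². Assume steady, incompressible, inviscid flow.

P₂ ≈ 359000 Pa

Mass conservation (A₁v₁ = A₂v₂) gives v₂ = 1.38 × 129/46.1 = 3.85 m/s.
Energy conservation along the streamline gives P₂ = P₁ − ½ρ(v₂² − v₁²) − ρg(h₂ − h₁).
P₂ = 549000 + ½·1260·(1.38² − 3.85²) − 1260·9.8·(+14.7) = 549000 + (-8150) − (182000) = 359000 Pa.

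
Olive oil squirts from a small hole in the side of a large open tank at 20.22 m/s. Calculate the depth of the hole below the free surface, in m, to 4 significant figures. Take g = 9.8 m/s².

Inverting v = √(2gh) gives h = v² / 2g.
h = 20.22²/(2·9.8) = 408.8/19.60 = 20.86 m.

h = 20.86 m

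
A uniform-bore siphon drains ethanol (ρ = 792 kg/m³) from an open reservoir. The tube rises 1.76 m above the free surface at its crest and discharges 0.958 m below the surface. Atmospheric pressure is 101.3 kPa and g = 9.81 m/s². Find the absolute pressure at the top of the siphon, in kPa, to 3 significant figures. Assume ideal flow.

Bernoulli surface→outlet gives ½v² = g·h_out, so v = √(2·9.81·0.958) = 4.34 m/s.
Continuity keeps v the same throughout the tube; from surface to crest, P_atm + 0 = P_top + ½ρv² + ρg·h_top.
P_top = 101300 − ½·792·4.34² − 792·9.81·1.76 = 80200 Pa.

P_top = 80.2 kPa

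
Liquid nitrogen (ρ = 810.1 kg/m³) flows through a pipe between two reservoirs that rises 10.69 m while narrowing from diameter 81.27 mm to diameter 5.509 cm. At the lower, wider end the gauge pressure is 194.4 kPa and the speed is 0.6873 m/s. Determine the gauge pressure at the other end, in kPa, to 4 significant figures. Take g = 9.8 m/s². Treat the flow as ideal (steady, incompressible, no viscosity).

108.8 kPa

The volume flow rate is constant, so v₂ = (A₁/A₂)v₁ = (51.87/23.84)·0.6873 = 1.496 m/s.
Bernoulli: P₁ + ½ρv₁² + ρg h₁ = P₂ + ½ρv₂² + ρg h₂, so P₂ = P₁ + ½ρ(v₁² − v₂²) − ρg(h₂ − h₁).
P₂ = 194400 + ½·810.1·(0.6873² − 1.496²) − 810.1·9.8·(+10.69) = 194400 + (-714.9) − (84870) = 108800 Pa.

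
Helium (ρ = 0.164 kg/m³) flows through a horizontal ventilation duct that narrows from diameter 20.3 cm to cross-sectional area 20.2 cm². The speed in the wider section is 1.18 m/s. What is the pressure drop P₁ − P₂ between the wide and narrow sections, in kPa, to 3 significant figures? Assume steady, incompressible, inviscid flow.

ΔP ≈ 0.0292 kPa

By continuity, v₂ = v₁·A₁/A₂ = 1.18·(324/20.2) = 18.9 m/s.
Bernoulli (h₁ = h₂): P₁ − P₂ = ½ρ(v₂² − v₁²).
P₁ − P₂ = ½·0.164·(18.9² − 1.18²) = ½·0.164·356 = 29.2 Pa.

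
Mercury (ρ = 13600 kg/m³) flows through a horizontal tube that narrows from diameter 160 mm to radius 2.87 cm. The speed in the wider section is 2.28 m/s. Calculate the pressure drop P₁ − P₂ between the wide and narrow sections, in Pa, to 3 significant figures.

ΔP = 2100000 Pa

By continuity, v₂ = v₁·A₁/A₂ = 2.28·(201/25.9) = 17.7 m/s.
The pipe is horizontal, so Bernoulli reduces to P₁ + ½ρv₁² = P₂ + ½ρv₂².
P₁ − P₂ = ½·13600·(17.7² − 2.28²) = ½·13600·309 = 2100000 Pa.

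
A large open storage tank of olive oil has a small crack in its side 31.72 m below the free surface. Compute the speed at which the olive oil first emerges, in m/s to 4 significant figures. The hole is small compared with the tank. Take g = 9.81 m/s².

With the surface at rest and both surface and jet at atmospheric pressure, Bernoulli gives ρg h = ½ρv², so v = √(2gh) = √(2·9.81·31.72) = 24.95 m/s.

24.95 m/s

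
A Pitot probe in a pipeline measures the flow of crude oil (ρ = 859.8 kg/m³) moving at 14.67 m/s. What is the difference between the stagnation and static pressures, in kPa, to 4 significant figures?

ΔP = 92.52 kPa

At the stagnation point the flow is brought to rest, so Bernoulli gives P_stag − P_static = ½ρv².
ΔP = ½·859.8·14.67² = 92520 Pa.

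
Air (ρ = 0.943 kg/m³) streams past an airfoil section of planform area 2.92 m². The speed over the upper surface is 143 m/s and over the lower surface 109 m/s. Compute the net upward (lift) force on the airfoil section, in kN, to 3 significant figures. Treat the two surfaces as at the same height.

11.8 kN

With equal heights on the two surfaces, Bernoulli gives P_lower − P_upper = ½ρ(v_upper² − v_lower²).
ΔP = ½·0.943·(143² − 109²) = 4040 Pa.
Lift = ΔP · A = 4040 × 2.92 = 11800 N.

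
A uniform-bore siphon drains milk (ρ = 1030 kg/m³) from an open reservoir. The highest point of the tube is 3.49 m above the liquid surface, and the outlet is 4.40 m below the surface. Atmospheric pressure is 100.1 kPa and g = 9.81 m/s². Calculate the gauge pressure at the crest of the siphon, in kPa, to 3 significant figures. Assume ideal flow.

Bernoulli surface→outlet gives ½v² = g·h_out, so v = √(2·9.81·4.40) = 9.29 m/s.
Continuity keeps v the same throughout the tube; from surface to crest, P_atm + 0 = P_top + ½ρv² + ρg·h_top.
P_top = 100100 − ½·1030·9.29² − 1030·9.81·3.49 = 20400 Pa. So P_gauge = P_top − P_atm = -79700 Pa.

P_gauge = -79.7 kPa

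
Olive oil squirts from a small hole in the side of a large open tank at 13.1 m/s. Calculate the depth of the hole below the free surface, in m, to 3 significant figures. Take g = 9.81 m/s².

h ≈ 8.75 m

For a small hole in a large open tank, ½v² = gh, giving h = v²/(2g).
h = 13.1²/(2·9.81) = 172/19.62 = 8.75 m.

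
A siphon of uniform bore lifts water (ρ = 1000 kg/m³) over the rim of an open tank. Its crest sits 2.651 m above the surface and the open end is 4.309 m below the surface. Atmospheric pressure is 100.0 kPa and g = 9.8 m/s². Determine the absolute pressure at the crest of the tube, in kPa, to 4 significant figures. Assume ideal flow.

The outlet speed comes from Torricelli: v = √(2g·4.309) = 9.190 m/s.
With constant cross-section the crest speed equals v; applying Bernoulli from the surface up to the crest, P_top = P_atm − ½ρv² − ρg·h_top.
P_top = 100000 − ½·1000·9.190² − 1000·9.8·2.651 = 31790 Pa.

P_top = 31.79 kPa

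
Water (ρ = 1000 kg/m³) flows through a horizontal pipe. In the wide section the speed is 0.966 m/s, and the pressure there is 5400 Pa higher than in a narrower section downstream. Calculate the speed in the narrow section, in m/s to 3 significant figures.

With h₁ = h₂, rearranging Bernoulli gives v₂ = √(v₁² + 2ΔP/ρ).
v₂ = √(0.966² + 2·5400/1000) = √(0.933 + 10.8) = 3.43 m/s.

3.43 m/s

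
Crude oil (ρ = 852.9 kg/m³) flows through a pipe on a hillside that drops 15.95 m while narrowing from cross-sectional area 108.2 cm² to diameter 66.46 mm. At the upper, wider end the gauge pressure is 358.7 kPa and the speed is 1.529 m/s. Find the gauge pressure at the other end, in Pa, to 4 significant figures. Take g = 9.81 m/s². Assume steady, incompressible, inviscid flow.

P₂ ≈ 483500 Pa

By continuity, v₂ = v₁·A₁/A₂ = 1.529·(108.2/34.69) = 4.769 m/s.
Applying Bernoulli between the two ends and solving for P₂: P₂ = P₁ + ½ρ(v₁² − v₂²) − ρgΔh.
P₂ = 358700 + ½·852.9·(1.529² − 4.769²) − 852.9·9.81·(−15.95) = 358700 + (-8702) − (-133500) = 483500 Pa.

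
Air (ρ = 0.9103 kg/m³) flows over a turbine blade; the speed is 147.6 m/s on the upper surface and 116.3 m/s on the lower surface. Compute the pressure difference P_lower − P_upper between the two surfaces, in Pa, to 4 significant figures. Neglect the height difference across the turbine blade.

Bernoulli (same height): P_lower − P_upper = ½ρ(v_upper² − v_lower²).
ΔP = ½·0.9103·(147.6² − 116.3²) = 3760 Pa.

ΔP ≈ 3760 Pa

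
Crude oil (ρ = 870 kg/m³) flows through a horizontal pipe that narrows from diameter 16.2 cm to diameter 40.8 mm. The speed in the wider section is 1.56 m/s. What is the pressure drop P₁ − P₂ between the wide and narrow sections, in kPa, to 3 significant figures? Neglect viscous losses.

Mass conservation (A₁v₁ = A₂v₂) gives v₂ = 1.56 × 206/13.1 = 24.6 m/s.
The pipe is horizontal, so Bernoulli reduces to P₁ + ½ρv₁² = P₂ + ½ρv₂².
P₁ − P₂ = ½·870·(24.6² − 1.56²) = ½·870·602 = 262000 Pa.

ΔP ≈ 262 kPa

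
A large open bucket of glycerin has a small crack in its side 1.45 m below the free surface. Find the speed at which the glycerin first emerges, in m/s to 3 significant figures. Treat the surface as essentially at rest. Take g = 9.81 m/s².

Torricelli's result v = √(2gh) gives v = √(2·9.81·1.45) = 5.33 m/s.

v = 5.33 m/s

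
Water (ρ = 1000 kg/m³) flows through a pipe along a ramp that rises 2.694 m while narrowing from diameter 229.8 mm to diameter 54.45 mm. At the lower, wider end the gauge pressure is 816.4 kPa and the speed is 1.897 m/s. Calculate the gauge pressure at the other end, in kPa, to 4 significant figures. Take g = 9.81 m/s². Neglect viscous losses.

The volume flow rate is constant, so v₂ = (A₁/A₂)v₁ = (414.8/23.29)·1.897 = 33.79 m/s.
Applying Bernoulli between the two ends and solving for P₂: P₂ = P₁ + ½ρ(v₁² − v₂²) − ρgΔh.
P₂ = 816400 + ½·1000·(1.897² − 33.79²) − 1000·9.81·(+2.694) = 816400 + (-569000) − (26430) = 220900 Pa.

P₂ ≈ 220.9 kPa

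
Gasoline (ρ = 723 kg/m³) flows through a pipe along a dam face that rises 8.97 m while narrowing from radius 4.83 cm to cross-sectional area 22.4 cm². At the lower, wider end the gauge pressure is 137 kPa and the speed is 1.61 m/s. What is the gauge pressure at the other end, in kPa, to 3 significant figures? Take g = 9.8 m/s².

64.3 kPa

By continuity, v₂ = v₁·A₁/A₂ = 1.61·(73.3/22.4) = 5.27 m/s.
Bernoulli: P₁ + ½ρv₁² + ρg h₁ = P₂ + ½ρv₂² + ρg h₂, so P₂ = P₁ + ½ρ(v₁² − v₂²) − ρg(h₂ − h₁).
P₂ = 137000 + ½·723·(1.61² − 5.27²) − 723·9.8·(+8.97) = 137000 + (-9090) − (63600) = 64300 Pa.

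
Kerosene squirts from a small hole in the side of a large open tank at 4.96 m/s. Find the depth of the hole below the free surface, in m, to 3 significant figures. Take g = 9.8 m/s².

h ≈ 1.26 m

Inverting v = √(2gh) gives h = v² / 2g.
h = 4.96²/(2·9.8) = 24.6/19.60 = 1.26 m.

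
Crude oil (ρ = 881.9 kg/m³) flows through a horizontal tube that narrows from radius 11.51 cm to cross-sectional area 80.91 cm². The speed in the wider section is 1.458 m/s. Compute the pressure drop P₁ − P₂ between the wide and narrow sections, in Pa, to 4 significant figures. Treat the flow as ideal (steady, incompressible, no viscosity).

The volume flow rate is constant, so v₂ = (A₁/A₂)v₁ = (416.2/80.91)·1.458 = 7.500 m/s.
Along the horizontal streamline, P + ½ρv² is constant.
P₁ − P₂ = ½·881.9·(7.500² − 1.458²) = ½·881.9·54.12 = 23870 Pa.

ΔP ≈ 23870 Pa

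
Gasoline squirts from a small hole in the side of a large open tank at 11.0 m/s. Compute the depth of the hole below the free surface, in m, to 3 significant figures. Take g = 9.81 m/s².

h ≈ 6.17 m

Torricelli: v = √(2gh), so h = v²/(2g).
h = 11.0²/(2·9.81) = 121/19.62 = 6.17 m.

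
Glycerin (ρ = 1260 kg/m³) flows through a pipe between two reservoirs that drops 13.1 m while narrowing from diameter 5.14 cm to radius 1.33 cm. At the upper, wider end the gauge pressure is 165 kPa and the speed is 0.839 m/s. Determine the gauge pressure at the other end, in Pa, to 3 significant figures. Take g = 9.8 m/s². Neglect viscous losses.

By continuity, v₂ = v₁·A₁/A₂ = 0.839·(20.7/5.56) = 3.13 m/s.
Energy conservation along the streamline gives P₂ = P₁ − ½ρ(v₂² − v₁²) − ρg(h₂ − h₁).
P₂ = 165000 + ½·1260·(0.839² − 3.13²) − 1260·9.8·(−13.1) = 165000 + (-5740) − (-162000) = 321000 Pa.

P₂ ≈ 321000 Pa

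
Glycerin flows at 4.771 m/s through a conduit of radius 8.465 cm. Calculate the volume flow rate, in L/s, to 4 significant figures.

Q = A·v = 0.02251 m² × 4.771 m/s = 0.1074 m³/s.
Converting: 0.1074 m³/s × 1000 = 107.4 L/s.

Q ≈ 107.4 L/s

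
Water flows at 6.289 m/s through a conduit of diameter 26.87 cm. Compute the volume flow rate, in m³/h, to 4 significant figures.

1284 m³/h

Q = A·v = 0.05671 m² × 6.289 m/s = 0.3566 m³/s.
Converting: 0.3566 m³/s × 3600 = 1284 m³/h.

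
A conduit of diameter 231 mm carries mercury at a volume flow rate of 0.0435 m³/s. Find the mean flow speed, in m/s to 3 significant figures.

v ≈ 1.04 m/s

Q = 0.0435 m³/s = 0.0435 m³/s.
v = Q/A = 0.0435 / 0.0419 = 1.04 m/s.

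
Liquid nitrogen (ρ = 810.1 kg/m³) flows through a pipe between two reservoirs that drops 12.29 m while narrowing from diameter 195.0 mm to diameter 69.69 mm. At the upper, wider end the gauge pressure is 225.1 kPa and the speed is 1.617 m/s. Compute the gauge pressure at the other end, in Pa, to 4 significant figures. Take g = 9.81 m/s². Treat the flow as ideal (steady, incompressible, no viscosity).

P₂ = 258900 Pa

The volume flow rate is constant, so v₂ = (A₁/A₂)v₁ = (298.6/38.14)·1.617 = 12.66 m/s.
Applying Bernoulli between the two ends and solving for P₂: P₂ = P₁ + ½ρ(v₁² − v₂²) − ρgΔh.
P₂ = 225100 + ½·810.1·(1.617² − 12.66²) − 810.1·9.81·(−12.29) = 225100 + (-63860) − (-97670) = 258900 Pa.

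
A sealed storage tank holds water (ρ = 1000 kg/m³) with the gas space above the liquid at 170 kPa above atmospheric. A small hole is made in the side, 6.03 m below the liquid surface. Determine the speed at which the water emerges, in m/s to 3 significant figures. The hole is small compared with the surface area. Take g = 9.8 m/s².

v = 21.4 m/s

Take point 1 at the surface (v₁ ≈ 0) and point 2 at the hole (at atmospheric pressure). Bernoulli: P₁ + ρg h = P_atm + ½ρv₂².
With P₁ − P_atm = 170000 Pa, v₂ = √(2gh + 2ΔP/ρ) = √(2·9.8·6.03 + 2·170000/1000) = 21.4 m/s.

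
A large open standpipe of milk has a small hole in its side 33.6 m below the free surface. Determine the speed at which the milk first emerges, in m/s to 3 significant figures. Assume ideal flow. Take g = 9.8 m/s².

With the surface at rest and both surface and jet at atmospheric pressure, Bernoulli gives ρg h = ½ρv², so v = √(2gh) = √(2·9.8·33.6) = 25.7 m/s.

25.7 m/s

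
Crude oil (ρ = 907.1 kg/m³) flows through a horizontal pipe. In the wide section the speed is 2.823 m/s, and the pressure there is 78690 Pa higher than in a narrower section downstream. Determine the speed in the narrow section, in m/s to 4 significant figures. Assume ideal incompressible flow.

v₂ ≈ 13.47 m/s

With h₁ = h₂, rearranging Bernoulli gives v₂ = √(v₁² + 2ΔP/ρ).
v₂ = √(2.823² + 2·78690/907.1) = √(7.969 + 173.5) = 13.47 m/s.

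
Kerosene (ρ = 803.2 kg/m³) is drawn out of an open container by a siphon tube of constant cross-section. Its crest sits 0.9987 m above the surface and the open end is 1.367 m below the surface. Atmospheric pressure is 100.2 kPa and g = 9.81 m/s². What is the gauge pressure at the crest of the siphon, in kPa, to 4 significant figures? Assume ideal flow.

The outlet speed comes from Torricelli: v = √(2g·1.367) = 5.179 m/s.
The bore is uniform, so the speed at the crest is the same v. Bernoulli surface→crest: P_atm = P_top + ½ρv² + ρg·h_top.
P_top = 100200 − ½·803.2·5.179² − 803.2·9.81·0.9987 = 81560 Pa. So P_gauge = P_top − P_atm = -18640 Pa.

P_gauge ≈ -18.64 kPa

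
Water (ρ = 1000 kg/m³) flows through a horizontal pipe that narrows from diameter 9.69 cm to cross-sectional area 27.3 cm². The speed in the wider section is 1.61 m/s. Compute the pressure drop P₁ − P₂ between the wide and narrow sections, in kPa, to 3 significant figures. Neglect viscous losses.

8.16 kPa

The volume flow rate is constant, so v₂ = (A₁/A₂)v₁ = (73.7/27.3)·1.61 = 4.35 m/s.
Along the horizontal streamline, P + ½ρv² is constant.
P₁ − P₂ = ½·1000·(4.35² − 1.61²) = ½·1000·16.3 = 8160 Pa.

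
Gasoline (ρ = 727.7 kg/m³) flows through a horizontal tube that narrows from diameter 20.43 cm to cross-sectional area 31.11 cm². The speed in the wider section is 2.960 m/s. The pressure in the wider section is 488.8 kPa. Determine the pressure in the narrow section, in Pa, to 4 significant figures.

P₂ = 138000 Pa

The volume flow rate is constant, so v₂ = (A₁/A₂)v₁ = (327.8/31.11)·2.960 = 31.19 m/s.
With no height change, Bernoulli's equation is P₁ + ½ρv₁² = P₂ + ½ρv₂².
P₂ = P₁ − ½ρ(v₂² − v₁²) = 488800 − ½·727.7·(31.19² − 2.960²) = 488800 − 350800 = 138000 Pa.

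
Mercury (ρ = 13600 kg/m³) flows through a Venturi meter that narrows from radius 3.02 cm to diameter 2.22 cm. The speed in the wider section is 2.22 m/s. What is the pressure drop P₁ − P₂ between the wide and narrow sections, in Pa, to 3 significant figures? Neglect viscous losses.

Continuity gives A₁v₁ = A₂v₂, so v₂ = (28.7 cm²)/(3.87 cm²) × 2.22 m/s = 16.4 m/s.
Along the horizontal streamline, P + ½ρv² is constant.
P₁ − P₂ = ½·13600·(16.4² − 2.22²) = ½·13600·265 = 1800000 Pa.

ΔP = 1800000 Pa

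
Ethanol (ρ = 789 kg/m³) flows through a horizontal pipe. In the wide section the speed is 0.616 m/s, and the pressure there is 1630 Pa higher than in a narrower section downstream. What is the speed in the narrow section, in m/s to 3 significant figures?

Along the level pipe P + ½ρv² is conserved, hence v₂² = v₁² + 2(P₁ − P₂)/ρ.
v₂ = √(0.616² + 2·1630/789) = √(0.379 + 4.13) = 2.12 m/s.

v₂ ≈ 2.12 m/s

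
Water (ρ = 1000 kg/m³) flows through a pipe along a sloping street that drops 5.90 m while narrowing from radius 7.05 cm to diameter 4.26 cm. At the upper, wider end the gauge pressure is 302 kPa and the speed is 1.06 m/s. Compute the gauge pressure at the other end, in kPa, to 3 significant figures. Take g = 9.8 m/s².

By continuity, v₂ = v₁·A₁/A₂ = 1.06·(156/14.3) = 11.6 m/s.
Bernoulli: P₁ + ½ρv₁² + ρg h₁ = P₂ + ½ρv₂² + ρg h₂, so P₂ = P₁ + ½ρ(v₁² − v₂²) − ρg(h₂ − h₁).
P₂ = 302000 + ½·1000·(1.06² − 11.6²) − 1000·9.8·(−5.90) = 302000 + (-66900) − (-57800) = 293000 Pa.

P₂ ≈ 293 kPa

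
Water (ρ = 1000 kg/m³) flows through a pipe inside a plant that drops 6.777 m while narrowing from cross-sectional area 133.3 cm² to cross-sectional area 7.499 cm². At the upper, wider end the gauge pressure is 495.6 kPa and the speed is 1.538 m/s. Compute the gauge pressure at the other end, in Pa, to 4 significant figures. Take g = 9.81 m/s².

189600 Pa

The volume flow rate is constant, so v₂ = (A₁/A₂)v₁ = (133.3/7.499)·1.538 = 27.34 m/s.
Energy conservation along the streamline gives P₂ = P₁ − ½ρ(v₂² − v₁²) − ρg(h₂ − h₁).
P₂ = 495600 + ½·1000·(1.538² − 27.34²) − 1000·9.81·(−6.777) = 495600 + (-372500) − (-66480) = 189600 Pa.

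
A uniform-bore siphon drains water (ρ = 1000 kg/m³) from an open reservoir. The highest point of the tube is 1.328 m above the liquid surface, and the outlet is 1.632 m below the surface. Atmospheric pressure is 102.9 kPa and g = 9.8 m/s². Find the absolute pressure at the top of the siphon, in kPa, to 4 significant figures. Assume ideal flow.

The outlet speed comes from Torricelli: v = √(2g·1.632) = 5.656 m/s.
With constant cross-section the crest speed equals v; applying Bernoulli from the surface up to the crest, P_top = P_atm − ½ρv² − ρg·h_top.
P_top = 102900 − ½·1000·5.656² − 1000·9.8·1.328 = 73890 Pa.

P_top ≈ 73.89 kPa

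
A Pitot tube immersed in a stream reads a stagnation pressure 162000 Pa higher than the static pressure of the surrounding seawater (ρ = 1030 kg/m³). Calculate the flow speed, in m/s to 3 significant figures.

The dynamic pressure equals the rise in static pressure at the stagnation point: ΔP = ½ρv².
v = √(2ΔP/ρ) = √(2·162000/1030) = 17.7 m/s.

v ≈ 17.7 m/s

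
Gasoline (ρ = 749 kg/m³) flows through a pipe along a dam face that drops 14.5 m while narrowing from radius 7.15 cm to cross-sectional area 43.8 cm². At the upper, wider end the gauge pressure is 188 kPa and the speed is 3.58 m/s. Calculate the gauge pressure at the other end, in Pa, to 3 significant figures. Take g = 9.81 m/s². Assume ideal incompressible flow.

P₂ ≈ 235000 Pa

Continuity gives A₁v₁ = A₂v₂, so v₂ = (161 cm²)/(43.8 cm²) × 3.58 m/s = 13.1 m/s.
Energy conservation along the streamline gives P₂ = P₁ − ½ρ(v₂² − v₁²) − ρg(h₂ − h₁).
P₂ = 188000 + ½·749·(3.58² − 13.1²) − 749·9.81·(−14.5) = 188000 + (-59700) − (-107000) = 235000 Pa.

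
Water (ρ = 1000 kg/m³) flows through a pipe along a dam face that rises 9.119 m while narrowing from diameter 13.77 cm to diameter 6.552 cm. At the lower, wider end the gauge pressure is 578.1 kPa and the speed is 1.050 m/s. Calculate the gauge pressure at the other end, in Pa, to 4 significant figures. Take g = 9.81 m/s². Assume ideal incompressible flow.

Mass conservation (A₁v₁ = A₂v₂) gives v₂ = 1.050 × 148.9/33.72 = 4.638 m/s.
Applying Bernoulli between the two ends and solving for P₂: P₂ = P₁ + ½ρ(v₁² − v₂²) − ρgΔh.
P₂ = 578100 + ½·1000·(1.050² − 4.638²) − 1000·9.81·(+9.119) = 578100 + (-10200) − (89460) = 478400 Pa.

478400 Pa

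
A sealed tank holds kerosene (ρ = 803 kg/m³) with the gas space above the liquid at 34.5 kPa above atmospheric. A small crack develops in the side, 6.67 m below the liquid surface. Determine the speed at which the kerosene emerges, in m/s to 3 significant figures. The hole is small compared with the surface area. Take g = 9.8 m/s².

Take point 1 at the surface (v₁ ≈ 0) and point 2 at the hole (at atmospheric pressure). Bernoulli: P₁ + ρg h = P_atm + ½ρv₂².
With P₁ − P_atm = 34500 Pa, v₂ = √(2gh + 2ΔP/ρ) = √(2·9.8·6.67 + 2·34500/803) = 14.7 m/s.

v = 14.7 m/s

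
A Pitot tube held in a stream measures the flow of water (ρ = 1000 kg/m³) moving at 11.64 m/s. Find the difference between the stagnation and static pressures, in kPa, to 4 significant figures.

The dynamic pressure equals the rise in static pressure at the stagnation point: ΔP = ½ρv².
ΔP = ½·1000·11.64² = 67740 Pa.

ΔP = 67.74 kPa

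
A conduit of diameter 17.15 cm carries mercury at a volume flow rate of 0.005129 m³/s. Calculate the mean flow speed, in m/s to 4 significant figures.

Q = 0.005129 m³/s = 0.005129 m³/s.
v = Q/A = 0.005129 / 0.02310 = 0.2220 m/s.

v = 0.2220 m/s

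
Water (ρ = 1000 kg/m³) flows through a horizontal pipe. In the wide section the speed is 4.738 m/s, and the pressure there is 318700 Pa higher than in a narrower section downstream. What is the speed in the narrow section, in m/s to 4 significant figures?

25.69 m/s

Horizontal Bernoulli: P₁ + ½ρv₁² = P₂ + ½ρv₂², so v₂² = v₁² + 2(P₁ − P₂)/ρ.
v₂ = √(4.738² + 2·318700/1000) = √(22.45 + 637.4) = 25.69 m/s.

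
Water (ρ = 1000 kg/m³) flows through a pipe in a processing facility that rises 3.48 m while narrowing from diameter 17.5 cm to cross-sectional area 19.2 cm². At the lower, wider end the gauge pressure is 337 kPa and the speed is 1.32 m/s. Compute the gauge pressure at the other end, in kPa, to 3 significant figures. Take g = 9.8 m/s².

Mass conservation (A₁v₁ = A₂v₂) gives v₂ = 1.32 × 241/19.2 = 16.5 m/s.
Energy conservation along the streamline gives P₂ = P₁ − ½ρ(v₂² − v₁²) − ρg(h₂ − h₁).
P₂ = 337000 + ½·1000·(1.32² − 16.5²) − 1000·9.8·(+3.48) = 337000 + (-136000) − (34100) = 167000 Pa.

P₂ ≈ 167 kPa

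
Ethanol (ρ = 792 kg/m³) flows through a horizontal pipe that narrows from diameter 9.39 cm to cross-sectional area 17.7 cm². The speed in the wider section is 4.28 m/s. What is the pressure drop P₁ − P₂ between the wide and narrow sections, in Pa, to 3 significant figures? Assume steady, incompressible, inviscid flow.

104000 Pa

By continuity, v₂ = v₁·A₁/A₂ = 4.28·(69.3/17.7) = 16.7 m/s.
Bernoulli (h₁ = h₂): P₁ − P₂ = ½ρ(v₂² − v₁²).
P₁ − P₂ = ½·792·(16.7² − 4.28²) = ½·792·262 = 104000 Pa.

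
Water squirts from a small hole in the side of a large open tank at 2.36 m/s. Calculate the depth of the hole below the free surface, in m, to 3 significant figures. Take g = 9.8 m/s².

Inverting v = √(2gh) gives h = v² / 2g.
h = 2.36²/(2·9.8) = 5.57/19.60 = 0.284 m.

h = 0.284 m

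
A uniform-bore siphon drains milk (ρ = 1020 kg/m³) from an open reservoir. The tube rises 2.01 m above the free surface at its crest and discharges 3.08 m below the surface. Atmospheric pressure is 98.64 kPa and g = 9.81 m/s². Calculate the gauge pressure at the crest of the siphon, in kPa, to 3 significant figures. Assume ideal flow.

P_gauge ≈ -50.9 kPa

From the surface to the outlet (both open to atmosphere, surface at rest): v = √(2g·h_out) = √(2·9.81·3.08) = 7.77 m/s.
The bore is uniform, so the speed at the crest is the same v. Bernoulli surface→crest: P_atm = P_top + ½ρv² + ρg·h_top.
P_top = 98640 − ½·1020·7.77² − 1020·9.81·2.01 = 47700 Pa. So P_gauge = P_top − P_atm = -50900 Pa.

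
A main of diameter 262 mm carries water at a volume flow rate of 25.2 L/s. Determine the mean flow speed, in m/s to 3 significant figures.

v ≈ 0.467 m/s

Q = 25.2 L/s = 0.0252 m³/s.
v = Q/A = 0.0252 / 0.0539 = 0.467 m/s.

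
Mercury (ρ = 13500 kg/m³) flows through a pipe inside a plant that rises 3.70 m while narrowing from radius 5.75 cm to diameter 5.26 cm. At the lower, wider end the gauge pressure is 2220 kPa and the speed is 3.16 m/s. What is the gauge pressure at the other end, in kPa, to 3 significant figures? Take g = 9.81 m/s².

P₂ ≈ 257 kPa

The volume flow rate is constant, so v₂ = (A₁/A₂)v₁ = (104/21.7)·3.16 = 15.1 m/s.
Energy conservation along the streamline gives P₂ = P₁ − ½ρ(v₂² − v₁²) − ρg(h₂ − h₁).
P₂ = 2220000 + ½·13500·(3.16² − 15.1²) − 13500·9.81·(+3.70) = 2220000 + (-1470000) − (490000) = 257000 Pa.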